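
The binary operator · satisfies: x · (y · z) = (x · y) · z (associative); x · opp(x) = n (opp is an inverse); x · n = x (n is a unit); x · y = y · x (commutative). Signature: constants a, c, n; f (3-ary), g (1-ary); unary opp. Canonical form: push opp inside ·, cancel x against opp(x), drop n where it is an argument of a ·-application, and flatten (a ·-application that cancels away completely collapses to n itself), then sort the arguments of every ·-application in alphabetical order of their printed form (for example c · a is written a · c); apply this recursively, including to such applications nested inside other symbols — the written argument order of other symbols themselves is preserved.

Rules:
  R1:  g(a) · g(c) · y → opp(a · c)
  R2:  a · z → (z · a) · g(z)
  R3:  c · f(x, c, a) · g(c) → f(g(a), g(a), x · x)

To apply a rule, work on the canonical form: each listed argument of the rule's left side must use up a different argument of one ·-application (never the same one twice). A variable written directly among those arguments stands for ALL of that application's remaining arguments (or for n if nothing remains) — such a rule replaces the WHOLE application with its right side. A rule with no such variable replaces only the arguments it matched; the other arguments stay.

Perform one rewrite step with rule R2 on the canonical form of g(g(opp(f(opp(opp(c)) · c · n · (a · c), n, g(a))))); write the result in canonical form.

Canonical form:  g(g(opp(f(a · c · c · c, n, g(a)))))
Match R2:  consume a;  z := c · c · c
The extension variable absorbs all remaining arguments, so the whole application is rewritten.
New term:  g(g(opp(f(a · c · c · c · g(c · c · c), n, g(a)))))

Answer: g(g(opp(f(a · c · c · c · g(c · c · c), n, g(a)))))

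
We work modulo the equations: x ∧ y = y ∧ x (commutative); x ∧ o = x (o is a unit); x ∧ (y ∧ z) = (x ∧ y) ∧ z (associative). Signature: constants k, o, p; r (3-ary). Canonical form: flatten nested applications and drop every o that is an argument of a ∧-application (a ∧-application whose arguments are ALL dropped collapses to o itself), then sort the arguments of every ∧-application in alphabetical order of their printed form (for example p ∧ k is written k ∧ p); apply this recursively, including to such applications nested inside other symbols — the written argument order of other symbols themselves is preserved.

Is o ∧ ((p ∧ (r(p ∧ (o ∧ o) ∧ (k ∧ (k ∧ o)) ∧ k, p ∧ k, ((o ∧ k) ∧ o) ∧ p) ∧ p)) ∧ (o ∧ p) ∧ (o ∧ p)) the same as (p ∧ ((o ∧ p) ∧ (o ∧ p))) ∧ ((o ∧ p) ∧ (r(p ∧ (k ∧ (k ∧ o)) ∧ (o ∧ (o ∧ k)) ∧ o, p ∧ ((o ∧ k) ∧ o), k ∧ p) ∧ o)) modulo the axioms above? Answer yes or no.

Left:  o ∧ ((p ∧ (r(p ∧ (o ∧ o) ∧ (k ∧ (k ∧ o)) ∧ k, p ∧ k, ((o ∧ k) ∧ o) ∧ p) ∧ p)) ∧ (o ∧ p) ∧ (o ∧ p))
  Flatten:  o ∧ p ∧ r(p ∧ (o ∧ o) ∧ (k ∧ (k ∧ o)) ∧ k, p ∧ k, ((o ∧ k) ∧ o) ∧ p) ∧ p ∧ o ∧ p ∧ o ∧ p
  Canonicalize subterm:  r(p ∧ (o ∧ o) ∧ (k ∧ (k ∧ o)) ∧ k, p ∧ k, ((o ∧ k) ∧ o) ∧ p)  →  r(k ∧ k ∧ k ∧ p, k ∧ p, k ∧ p)
  Unit:  drop o (×3)
  Order the arguments:  p ∧ p ∧ p ∧ p ∧ r(k ∧ k ∧ k ∧ p, k ∧ p, k ∧ p)
Right:  (p ∧ ((o ∧ p) ∧ (o ∧ p))) ∧ ((o ∧ p) ∧ (r(p ∧ (k ∧ (k ∧ o)) ∧ (o ∧ (o ∧ k)) ∧ o, p ∧ ((o ∧ k) ∧ o), k ∧ p) ∧ o))
  Merge nested applications:  p ∧ o ∧ p ∧ o ∧ p ∧ o ∧ p ∧ r(p ∧ (k ∧ (k ∧ o)) ∧ (o ∧ (o ∧ k)) ∧ o, p ∧ ((o ∧ k) ∧ o), k ∧ p) ∧ o
  Simplify inside:  r(p ∧ (k ∧ (k ∧ o)) ∧ (o ∧ (o ∧ k)) ∧ o, p ∧ ((o ∧ k) ∧ o), k ∧ p)  →  r(k ∧ k ∧ k ∧ p, k ∧ p, k ∧ p)
  Units out:  drop o (×4)
  Sort:  p ∧ p ∧ p ∧ p ∧ r(k ∧ k ∧ k ∧ p, k ∧ p, k ∧ p)

Answer: yes — both canonical forms are p ∧ p ∧ p ∧ p ∧ r(k ∧ k ∧ k ∧ p, k ∧ p, k ∧ p)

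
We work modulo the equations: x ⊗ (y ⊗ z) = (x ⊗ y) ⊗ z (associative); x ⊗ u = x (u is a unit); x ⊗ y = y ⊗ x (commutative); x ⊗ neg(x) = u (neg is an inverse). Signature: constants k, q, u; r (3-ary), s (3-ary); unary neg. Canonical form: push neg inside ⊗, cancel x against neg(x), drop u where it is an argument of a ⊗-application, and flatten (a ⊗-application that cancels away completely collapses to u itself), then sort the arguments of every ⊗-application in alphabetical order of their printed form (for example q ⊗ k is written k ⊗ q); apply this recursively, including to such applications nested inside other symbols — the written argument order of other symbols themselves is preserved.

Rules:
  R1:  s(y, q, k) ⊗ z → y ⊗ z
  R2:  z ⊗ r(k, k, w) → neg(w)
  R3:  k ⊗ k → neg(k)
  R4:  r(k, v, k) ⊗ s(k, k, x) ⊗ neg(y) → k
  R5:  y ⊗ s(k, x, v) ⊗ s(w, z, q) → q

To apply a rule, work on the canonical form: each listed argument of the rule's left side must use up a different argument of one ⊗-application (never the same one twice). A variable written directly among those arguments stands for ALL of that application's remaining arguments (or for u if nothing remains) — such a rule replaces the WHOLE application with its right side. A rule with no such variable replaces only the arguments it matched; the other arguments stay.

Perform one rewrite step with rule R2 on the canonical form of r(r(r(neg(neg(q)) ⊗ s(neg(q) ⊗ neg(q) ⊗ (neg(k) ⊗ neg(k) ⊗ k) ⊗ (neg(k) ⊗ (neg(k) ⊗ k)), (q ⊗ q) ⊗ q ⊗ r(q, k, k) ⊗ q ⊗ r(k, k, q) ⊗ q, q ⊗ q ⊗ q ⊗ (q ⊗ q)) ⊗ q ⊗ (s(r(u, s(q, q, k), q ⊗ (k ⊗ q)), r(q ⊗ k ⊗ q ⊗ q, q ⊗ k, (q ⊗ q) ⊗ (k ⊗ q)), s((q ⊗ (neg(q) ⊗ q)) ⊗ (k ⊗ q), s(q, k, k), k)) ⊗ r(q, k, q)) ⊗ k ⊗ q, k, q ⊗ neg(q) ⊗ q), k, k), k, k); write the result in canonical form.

Answer: r(r(r(k ⊗ q ⊗ q ⊗ q ⊗ r(q, k, q) ⊗ s(neg(k) ⊗ neg(k) ⊗ neg(q) ⊗ neg(q), neg(q), q ⊗ q ⊗ q ⊗ q ⊗ q) ⊗ s(r(u, s(q, q, k), k ⊗ q ⊗ q), r(k ⊗ q ⊗ q ⊗ q, k ⊗ q, k ⊗ q ⊗ q ⊗ q), s(k ⊗ q ⊗ q, s(q, k, k), k)), k, q), k, k), k, k)

Derivation:
Canonical form:  r(r(r(k ⊗ q ⊗ q ⊗ q ⊗ r(q, k, q) ⊗ s(neg(k) ⊗ neg(k) ⊗ neg(q) ⊗ neg(q), q ⊗ q ⊗ q ⊗ q ⊗ q ⊗ r(k, k, q) ⊗ r(q, k, k), q ⊗ q ⊗ q ⊗ q ⊗ q) ⊗ s(r(u, s(q, q, k), k ⊗ q ⊗ q), r(k ⊗ q ⊗ q ⊗ q, k ⊗ q, k ⊗ q ⊗ q ⊗ q), s(k ⊗ q ⊗ q, s(q, k, k), k)), k, q), k, k), k, k)
Match R2:  consume r(k, k, q);  w := q, z := q ⊗ q ⊗ q ⊗ q ⊗ q ⊗ r(q, k, k)
The variable takes the whole remainder — replace the entire application.
New term:  r(r(r(k ⊗ q ⊗ q ⊗ q ⊗ r(q, k, q) ⊗ s(neg(k) ⊗ neg(k) ⊗ neg(q) ⊗ neg(q), neg(q), q ⊗ q ⊗ q ⊗ q ⊗ q) ⊗ s(r(u, s(q, q, k), k ⊗ q ⊗ q), r(k ⊗ q ⊗ q ⊗ q, k ⊗ q, k ⊗ q ⊗ q ⊗ q), s(k ⊗ q ⊗ q, s(q, k, k), k)), k, q), k, k), k, k)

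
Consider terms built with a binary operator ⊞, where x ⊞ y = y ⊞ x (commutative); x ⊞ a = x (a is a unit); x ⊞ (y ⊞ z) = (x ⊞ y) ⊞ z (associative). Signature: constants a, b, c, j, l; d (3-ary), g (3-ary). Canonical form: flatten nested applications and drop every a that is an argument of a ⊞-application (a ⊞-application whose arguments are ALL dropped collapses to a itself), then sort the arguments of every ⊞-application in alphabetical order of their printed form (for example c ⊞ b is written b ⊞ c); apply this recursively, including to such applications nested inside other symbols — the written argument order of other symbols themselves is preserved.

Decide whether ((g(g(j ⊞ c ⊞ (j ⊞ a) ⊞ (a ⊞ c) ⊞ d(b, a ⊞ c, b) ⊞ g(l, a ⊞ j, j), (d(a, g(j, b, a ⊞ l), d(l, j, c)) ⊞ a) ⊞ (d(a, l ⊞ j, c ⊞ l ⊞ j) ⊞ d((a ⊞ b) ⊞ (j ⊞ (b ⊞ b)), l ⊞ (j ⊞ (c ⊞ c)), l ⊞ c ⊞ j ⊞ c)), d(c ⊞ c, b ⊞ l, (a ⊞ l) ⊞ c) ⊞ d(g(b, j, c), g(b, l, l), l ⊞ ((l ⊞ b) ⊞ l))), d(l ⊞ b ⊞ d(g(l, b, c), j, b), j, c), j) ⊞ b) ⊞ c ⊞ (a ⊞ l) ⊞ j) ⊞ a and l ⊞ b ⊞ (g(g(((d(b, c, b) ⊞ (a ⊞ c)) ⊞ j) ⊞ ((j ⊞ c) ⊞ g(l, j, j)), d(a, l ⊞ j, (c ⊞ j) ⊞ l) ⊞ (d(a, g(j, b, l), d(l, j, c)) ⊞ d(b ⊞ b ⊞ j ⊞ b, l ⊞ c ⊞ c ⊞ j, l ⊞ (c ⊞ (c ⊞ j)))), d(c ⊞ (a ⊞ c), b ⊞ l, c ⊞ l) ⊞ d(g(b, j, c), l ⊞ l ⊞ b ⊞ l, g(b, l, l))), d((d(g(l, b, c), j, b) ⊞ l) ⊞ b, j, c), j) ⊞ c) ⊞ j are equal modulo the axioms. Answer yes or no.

Left:  ((g(g(j ⊞ c ⊞ (j ⊞ a) ⊞ (a ⊞ c) ⊞ d(b, a ⊞ c, b) ⊞ g(l, a ⊞ j, j), (d(a, g(j, b, a ⊞ l), d(l, j, c)) ⊞ a) ⊞ (d(a, l ⊞ j, c ⊞ l ⊞ j) ⊞ d((a ⊞ b) ⊞ (j ⊞ (b ⊞ b)), l ⊞ (j ⊞ (c ⊞ c)), l ⊞ c ⊞ j ⊞ c)), d(c ⊞ c, b ⊞ l, (a ⊞ l) ⊞ c) ⊞ d(g(b, j, c), g(b, l, l), l ⊞ ((l ⊞ b) ⊞ l))), d(l ⊞ b ⊞ d(g(l, b, c), j, b), j, c), j) ⊞ b) ⊞ c ⊞ (a ⊞ l) ⊞ j) ⊞ a
  Un-nest:  g(g(j ⊞ c ⊞ (j ⊞ a) ⊞ (a ⊞ c) ⊞ d(b, a ⊞ c, b) ⊞ g(l, a ⊞ j, j), (d(a, g(j, b, a ⊞ l), d(l, j, c)) ⊞ a) ⊞ (d(a, l ⊞ j, c ⊞ l ⊞ j) ⊞ d((a ⊞ b) ⊞ (j ⊞ (b ⊞ b)), l ⊞ (j ⊞ (c ⊞ c)), l ⊞ c ⊞ j ⊞ c)), d(c ⊞ c, b ⊞ l, (a ⊞ l) ⊞ c) ⊞ d(g(b, j, c), g(b, l, l), l ⊞ ((l ⊞ b) ⊞ l))), d(l ⊞ b ⊞ d(g(l, b, c), j, b), j, c), j) ⊞ b ⊞ c ⊞ a ⊞ l ⊞ j ⊞ a
  Inside:  g(g(j ⊞ c ⊞ (j ⊞ a) ⊞ (a ⊞ c) ⊞ d(b, a ⊞ c, b) ⊞ g(l, a ⊞ j, j), (d(a, g(j, b, a ⊞ l), d(l, j, c)) ⊞ a) ⊞ (d(a, l ⊞ j, c ⊞ l ⊞ j) ⊞ d((a ⊞ b) ⊞ (j ⊞ (b ⊞ b)), l ⊞ (j ⊞ (c ⊞ c)), l ⊞ c ⊞ j ⊞ c)), d(c ⊞ c, b ⊞ l, (a ⊞ l) ⊞ c) ⊞ d(g(b, j, c), g(b, l, l), l ⊞ ((l ⊞ b) ⊞ l))), d(l ⊞ b ⊞ d(g(l, b, c), j, b), j, c), j)  →  g(g(c ⊞ c ⊞ d(b, c, b) ⊞ g(l, j, j) ⊞ j ⊞ j, d(a, g(j, b, l), d(l, j, c)) ⊞ d(a, j ⊞ l, c ⊞ j ⊞ l) ⊞ d(b ⊞ b ⊞ b ⊞ j, c ⊞ c ⊞ j ⊞ l, c ⊞ c ⊞ j ⊞ l), d(c ⊞ c, b ⊞ l, c ⊞ l) ⊞ d(g(b, j, c), g(b, l, l), b ⊞ l ⊞ l ⊞ l)), d(b ⊞ d(g(l, b, c), j, b) ⊞ l, j, c), j)
  Drop the unit:  drop a (×2)
  Sort arguments:  b ⊞ c ⊞ g(g(c ⊞ c ⊞ d(b, c, b) ⊞ g(l, j, j) ⊞ j ⊞ j, d(a, g(j, b, l), d(l, j, c)) ⊞ d(a, j ⊞ l, c ⊞ j ⊞ l) ⊞ d(b ⊞ b ⊞ b ⊞ j, c ⊞ c ⊞ j ⊞ l, c ⊞ c ⊞ j ⊞ l), d(c ⊞ c, b ⊞ l, c ⊞ l) ⊞ d(g(b, j, c), g(b, l, l), b ⊞ l ⊞ l ⊞ l)), d(b ⊞ d(g(l, b, c), j, b) ⊞ l, j, c), j) ⊞ j ⊞ l
Right:  l ⊞ b ⊞ (g(g(((d(b, c, b) ⊞ (a ⊞ c)) ⊞ j) ⊞ ((j ⊞ c) ⊞ g(l, j, j)), d(a, l ⊞ j, (c ⊞ j) ⊞ l) ⊞ (d(a, g(j, b, l), d(l, j, c)) ⊞ d(b ⊞ b ⊞ j ⊞ b, l ⊞ c ⊞ c ⊞ j, l ⊞ (c ⊞ (c ⊞ j)))), d(c ⊞ (a ⊞ c), b ⊞ l, c ⊞ l) ⊞ d(g(b, j, c), l ⊞ l ⊞ b ⊞ l, g(b, l, l))), d((d(g(l, b, c), j, b) ⊞ l) ⊞ b, j, c), j) ⊞ c) ⊞ j
  Flatten:  l ⊞ b ⊞ g(g(((d(b, c, b) ⊞ (a ⊞ c)) ⊞ j) ⊞ ((j ⊞ c) ⊞ g(l, j, j)), d(a, l ⊞ j, (c ⊞ j) ⊞ l) ⊞ (d(a, g(j, b, l), d(l, j, c)) ⊞ d(b ⊞ b ⊞ j ⊞ b, l ⊞ c ⊞ c ⊞ j, l ⊞ (c ⊞ (c ⊞ j)))), d(c ⊞ (a ⊞ c), b ⊞ l, c ⊞ l) ⊞ d(g(b, j, c), l ⊞ l ⊞ b ⊞ l, g(b, l, l))), d((d(g(l, b, c), j, b) ⊞ l) ⊞ b, j, c), j) ⊞ c ⊞ j
  Simplify inside:  g(g(((d(b, c, b) ⊞ (a ⊞ c)) ⊞ j) ⊞ ((j ⊞ c) ⊞ g(l, j, j)), d(a, l ⊞ j, (c ⊞ j) ⊞ l) ⊞ (d(a, g(j, b, l), d(l, j, c)) ⊞ d(b ⊞ b ⊞ j ⊞ b, l ⊞ c ⊞ c ⊞ j, l ⊞ (c ⊞ (c ⊞ j)))), d(c ⊞ (a ⊞ c), b ⊞ l, c ⊞ l) ⊞ d(g(b, j, c), l ⊞ l ⊞ b ⊞ l, g(b, l, l))), d((d(g(l, b, c), j, b) ⊞ l) ⊞ b, j, c), j)  →  g(g(c ⊞ c ⊞ d(b, c, b) ⊞ g(l, j, j) ⊞ j ⊞ j, d(a, g(j, b, l), d(l, j, c)) ⊞ d(a, j ⊞ l, c ⊞ j ⊞ l) ⊞ d(b ⊞ b ⊞ b ⊞ j, c ⊞ c ⊞ j ⊞ l, c ⊞ c ⊞ j ⊞ l), d(c ⊞ c, b ⊞ l, c ⊞ l) ⊞ d(g(b, j, c), b ⊞ l ⊞ l ⊞ l, g(b, l, l))), d(b ⊞ d(g(l, b, c), j, b) ⊞ l, j, c), j)
  Order the arguments:  b ⊞ c ⊞ g(g(c ⊞ c ⊞ d(b, c, b) ⊞ g(l, j, j) ⊞ j ⊞ j, d(a, g(j, b, l), d(l, j, c)) ⊞ d(a, j ⊞ l, c ⊞ j ⊞ l) ⊞ d(b ⊞ b ⊞ b ⊞ j, c ⊞ c ⊞ j ⊞ l, c ⊞ c ⊞ j ⊞ l), d(c ⊞ c, b ⊞ l, c ⊞ l) ⊞ d(g(b, j, c), b ⊞ l ⊞ l ⊞ l, g(b, l, l))), d(b ⊞ d(g(l, b, c), j, b) ⊞ l, j, c), j) ⊞ j ⊞ l

Answer: no — b ⊞ c ⊞ g(g(c ⊞ c ⊞ d(b, c, b) ⊞ g(l, j, j) ⊞ j ⊞ j, d(a, g(j, b, l), d(l, j, c)) ⊞ d(a, j ⊞ l, c ⊞ j ⊞ l) ⊞ d(b ⊞ b ⊞ b ⊞ j, c ⊞ c ⊞ j ⊞ l, c ⊞ c ⊞ j ⊞ l), d(c ⊞ c, b ⊞ l, c ⊞ l) ⊞ d(g(b, j, c), g(b, l, l), b ⊞ l ⊞ l ⊞ l)), d(b ⊞ d(g(l, b, c), j, b) ⊞ l, j, c), j) ⊞ j ⊞ l vs b ⊞ c ⊞ g(g(c ⊞ c ⊞ d(b, c, b) ⊞ g(l, j, j) ⊞ j ⊞ j, d(a, g(j, b, l), d(l, j, c)) ⊞ d(a, j ⊞ l, c ⊞ j ⊞ l) ⊞ d(b ⊞ b ⊞ b ⊞ j, c ⊞ c ⊞ j ⊞ l, c ⊞ c ⊞ j ⊞ l), d(c ⊞ c, b ⊞ l, c ⊞ l) ⊞ d(g(b, j, c), b ⊞ l ⊞ l ⊞ l, g(b, l, l))), d(b ⊞ d(g(l, b, c), j, b) ⊞ l, j, c), j) ⊞ j ⊞ l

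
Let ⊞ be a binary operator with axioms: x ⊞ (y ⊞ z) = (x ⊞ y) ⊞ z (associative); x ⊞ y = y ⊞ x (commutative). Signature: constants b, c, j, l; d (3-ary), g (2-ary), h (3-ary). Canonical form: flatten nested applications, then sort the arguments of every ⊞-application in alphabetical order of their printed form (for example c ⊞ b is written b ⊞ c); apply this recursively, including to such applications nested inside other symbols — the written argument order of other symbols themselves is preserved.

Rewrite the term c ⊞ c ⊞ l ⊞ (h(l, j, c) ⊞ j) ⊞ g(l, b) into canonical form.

Answer: c ⊞ c ⊞ g(l, b) ⊞ h(l, j, c) ⊞ j ⊞ l

Derivation:
Flatten:  c ⊞ c ⊞ l ⊞ h(l, j, c) ⊞ j ⊞ g(l, b)
Order the arguments:  c ⊞ c ⊞ g(l, b) ⊞ h(l, j, c) ⊞ j ⊞ l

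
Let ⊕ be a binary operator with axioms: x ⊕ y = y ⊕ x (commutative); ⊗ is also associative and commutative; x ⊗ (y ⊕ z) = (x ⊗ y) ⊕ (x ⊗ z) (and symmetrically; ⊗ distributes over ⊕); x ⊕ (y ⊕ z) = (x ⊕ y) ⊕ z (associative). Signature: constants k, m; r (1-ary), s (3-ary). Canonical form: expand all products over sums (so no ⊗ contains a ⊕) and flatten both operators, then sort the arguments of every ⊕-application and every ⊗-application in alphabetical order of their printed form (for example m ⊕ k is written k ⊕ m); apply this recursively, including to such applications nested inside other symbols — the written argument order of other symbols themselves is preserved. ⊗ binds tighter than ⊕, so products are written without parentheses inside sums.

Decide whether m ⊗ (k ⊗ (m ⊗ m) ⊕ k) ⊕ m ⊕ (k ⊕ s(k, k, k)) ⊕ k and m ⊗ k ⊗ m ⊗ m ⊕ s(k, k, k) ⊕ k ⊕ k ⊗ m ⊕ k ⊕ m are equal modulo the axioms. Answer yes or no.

Answer: yes — both canonical forms are k ⊕ k ⊕ k ⊗ m ⊕ k ⊗ m ⊗ m ⊗ m ⊕ m ⊕ s(k, k, k)

Derivation:
Left:  m ⊗ (k ⊗ (m ⊗ m) ⊕ k) ⊕ m ⊕ (k ⊕ s(k, k, k)) ⊕ k
  Expand products over sums:  k ⊗ m ⊗ m ⊗ m ⊕ k ⊗ m ⊕ m ⊕ k ⊕ s(k, k, k) ⊕ k
  Sort:  k ⊕ k ⊕ k ⊗ m ⊕ k ⊗ m ⊗ m ⊗ m ⊕ m ⊕ s(k, k, k)
Right:  m ⊗ k ⊗ m ⊗ m ⊕ s(k, k, k) ⊕ k ⊕ k ⊗ m ⊕ k ⊕ m
  Merge nested applications:  k ⊗ m ⊗ m ⊗ m ⊕ s(k, k, k) ⊕ k ⊕ k ⊗ m ⊕ k ⊕ m
  Sort:  k ⊕ k ⊕ k ⊗ m ⊕ k ⊗ m ⊗ m ⊗ m ⊕ m ⊕ s(k, k, k)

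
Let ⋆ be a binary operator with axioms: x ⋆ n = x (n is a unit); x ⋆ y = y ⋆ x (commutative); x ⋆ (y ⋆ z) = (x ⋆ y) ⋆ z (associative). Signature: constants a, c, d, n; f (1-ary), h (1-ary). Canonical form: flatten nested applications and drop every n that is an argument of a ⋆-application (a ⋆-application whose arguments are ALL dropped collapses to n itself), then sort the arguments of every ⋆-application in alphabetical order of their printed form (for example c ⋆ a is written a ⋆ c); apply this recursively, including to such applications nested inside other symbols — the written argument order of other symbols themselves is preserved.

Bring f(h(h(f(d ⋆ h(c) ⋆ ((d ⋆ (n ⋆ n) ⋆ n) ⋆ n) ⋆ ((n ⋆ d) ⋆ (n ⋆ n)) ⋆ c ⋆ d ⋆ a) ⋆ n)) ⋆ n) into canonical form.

Focus inside:  h(h(f(d ⋆ h(c) ⋆ ((d ⋆ (n ⋆ n) ⋆ n) ⋆ n) ⋆ ((n ⋆ d) ⋆ (n ⋆ n)) ⋆ c ⋆ d ⋆ a) ⋆ n)) ⋆ n
Canonicalize subterm:  h(h(f(d ⋆ h(c) ⋆ ((d ⋆ (n ⋆ n) ⋆ n) ⋆ n) ⋆ ((n ⋆ d) ⋆ (n ⋆ n)) ⋆ c ⋆ d ⋆ a) ⋆ n))  →  h(h(f(a ⋆ c ⋆ d ⋆ d ⋆ d ⋆ d ⋆ h(c))))
Units out:  drop n
Sort arguments:  h(h(f(a ⋆ c ⋆ d ⋆ d ⋆ d ⋆ d ⋆ h(c))))
Put back:  f(h(h(f(a ⋆ c ⋆ d ⋆ d ⋆ d ⋆ d ⋆ h(c)))))

Answer: f(h(h(f(a ⋆ c ⋆ d ⋆ d ⋆ d ⋆ d ⋆ h(c)))))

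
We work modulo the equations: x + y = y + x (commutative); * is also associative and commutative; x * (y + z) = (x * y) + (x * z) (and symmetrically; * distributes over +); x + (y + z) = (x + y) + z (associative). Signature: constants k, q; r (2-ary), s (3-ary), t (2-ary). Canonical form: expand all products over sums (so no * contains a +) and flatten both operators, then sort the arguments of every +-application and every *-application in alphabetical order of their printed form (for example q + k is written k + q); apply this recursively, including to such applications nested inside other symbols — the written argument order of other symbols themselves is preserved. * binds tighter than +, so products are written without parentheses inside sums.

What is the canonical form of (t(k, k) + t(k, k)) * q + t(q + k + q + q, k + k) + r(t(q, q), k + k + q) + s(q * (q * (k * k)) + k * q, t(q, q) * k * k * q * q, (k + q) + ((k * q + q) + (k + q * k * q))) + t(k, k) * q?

Answer: q * t(k, k) + q * t(k, k) + q * t(k, k) + r(t(q, q), k + k + q) + s(k * k * q * q + k * q, k * k * q * q * t(q, q), k + k + k * q + k * q * q + q + q) + t(k + q + q + q, k + k)

Derivation:
Expand:  q * t(k, k) + q * t(k, k) + t(k + q + q + q, k + k) + r(t(q, q), k + k + q) + s(k * k * q * q + k * q, k * k * q * q * t(q, q), k + k + k * q + k * q * q + q + q) + q * t(k, k)
Order the arguments:  q * t(k, k) + q * t(k, k) + q * t(k, k) + r(t(q, q), k + k + q) + s(k * k * q * q + k * q, k * k * q * q * t(q, q), k + k + k * q + k * q * q + q + q) + t(k + q + q + q, k + k)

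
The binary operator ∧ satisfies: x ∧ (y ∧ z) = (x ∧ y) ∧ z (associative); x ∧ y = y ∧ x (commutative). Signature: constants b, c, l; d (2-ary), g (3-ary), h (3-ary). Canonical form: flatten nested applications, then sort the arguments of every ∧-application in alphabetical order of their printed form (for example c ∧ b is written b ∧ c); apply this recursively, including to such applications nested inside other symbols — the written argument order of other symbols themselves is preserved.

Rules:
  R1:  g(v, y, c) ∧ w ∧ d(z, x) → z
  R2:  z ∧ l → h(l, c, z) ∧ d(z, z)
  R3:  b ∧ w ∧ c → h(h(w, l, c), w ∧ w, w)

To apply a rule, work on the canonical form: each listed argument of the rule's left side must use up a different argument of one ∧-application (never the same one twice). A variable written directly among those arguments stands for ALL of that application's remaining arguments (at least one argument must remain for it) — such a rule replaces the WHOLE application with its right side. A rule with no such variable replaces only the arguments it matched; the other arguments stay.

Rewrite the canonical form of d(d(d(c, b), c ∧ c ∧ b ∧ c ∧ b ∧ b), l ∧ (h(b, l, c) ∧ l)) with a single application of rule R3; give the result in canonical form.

Canonical form:  d(d(d(c, b), b ∧ b ∧ b ∧ c ∧ c ∧ c), h(b, l, c) ∧ l ∧ l)
Match R3:  consume b, c;  w := b ∧ b ∧ c ∧ c
Every leftover argument binds to the variable; the entire application is replaced.
Result:  d(d(d(c, b), h(h(b ∧ b ∧ c ∧ c, l, c), b ∧ b ∧ b ∧ b ∧ c ∧ c ∧ c ∧ c, b ∧ b ∧ c ∧ c)), h(b, l, c) ∧ l ∧ l)

Answer: d(d(d(c, b), h(h(b ∧ b ∧ c ∧ c, l, c), b ∧ b ∧ b ∧ b ∧ c ∧ c ∧ c ∧ c, b ∧ b ∧ c ∧ c)), h(b, l, c) ∧ l ∧ l)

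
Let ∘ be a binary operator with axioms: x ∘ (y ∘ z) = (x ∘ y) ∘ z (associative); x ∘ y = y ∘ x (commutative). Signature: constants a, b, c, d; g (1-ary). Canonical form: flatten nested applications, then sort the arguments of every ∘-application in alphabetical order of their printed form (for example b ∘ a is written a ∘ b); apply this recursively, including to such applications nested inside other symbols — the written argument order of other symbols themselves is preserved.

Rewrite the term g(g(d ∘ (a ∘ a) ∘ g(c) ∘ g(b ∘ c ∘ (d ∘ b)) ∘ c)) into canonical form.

Answer: g(g(a ∘ a ∘ c ∘ d ∘ g(b ∘ b ∘ c ∘ d) ∘ g(c)))

Derivation:
Work inside:  d ∘ (a ∘ a) ∘ g(c) ∘ g(b ∘ c ∘ (d ∘ b)) ∘ c
Un-nest:  d ∘ a ∘ a ∘ g(c) ∘ g(b ∘ c ∘ (d ∘ b)) ∘ c
Simplify inside:  g(b ∘ c ∘ (d ∘ b))  →  g(b ∘ b ∘ c ∘ d)
Sort arguments:  a ∘ a ∘ c ∘ d ∘ g(b ∘ b ∘ c ∘ d) ∘ g(c)
Put back:  g(g(a ∘ a ∘ c ∘ d ∘ g(b ∘ b ∘ c ∘ d) ∘ g(c)))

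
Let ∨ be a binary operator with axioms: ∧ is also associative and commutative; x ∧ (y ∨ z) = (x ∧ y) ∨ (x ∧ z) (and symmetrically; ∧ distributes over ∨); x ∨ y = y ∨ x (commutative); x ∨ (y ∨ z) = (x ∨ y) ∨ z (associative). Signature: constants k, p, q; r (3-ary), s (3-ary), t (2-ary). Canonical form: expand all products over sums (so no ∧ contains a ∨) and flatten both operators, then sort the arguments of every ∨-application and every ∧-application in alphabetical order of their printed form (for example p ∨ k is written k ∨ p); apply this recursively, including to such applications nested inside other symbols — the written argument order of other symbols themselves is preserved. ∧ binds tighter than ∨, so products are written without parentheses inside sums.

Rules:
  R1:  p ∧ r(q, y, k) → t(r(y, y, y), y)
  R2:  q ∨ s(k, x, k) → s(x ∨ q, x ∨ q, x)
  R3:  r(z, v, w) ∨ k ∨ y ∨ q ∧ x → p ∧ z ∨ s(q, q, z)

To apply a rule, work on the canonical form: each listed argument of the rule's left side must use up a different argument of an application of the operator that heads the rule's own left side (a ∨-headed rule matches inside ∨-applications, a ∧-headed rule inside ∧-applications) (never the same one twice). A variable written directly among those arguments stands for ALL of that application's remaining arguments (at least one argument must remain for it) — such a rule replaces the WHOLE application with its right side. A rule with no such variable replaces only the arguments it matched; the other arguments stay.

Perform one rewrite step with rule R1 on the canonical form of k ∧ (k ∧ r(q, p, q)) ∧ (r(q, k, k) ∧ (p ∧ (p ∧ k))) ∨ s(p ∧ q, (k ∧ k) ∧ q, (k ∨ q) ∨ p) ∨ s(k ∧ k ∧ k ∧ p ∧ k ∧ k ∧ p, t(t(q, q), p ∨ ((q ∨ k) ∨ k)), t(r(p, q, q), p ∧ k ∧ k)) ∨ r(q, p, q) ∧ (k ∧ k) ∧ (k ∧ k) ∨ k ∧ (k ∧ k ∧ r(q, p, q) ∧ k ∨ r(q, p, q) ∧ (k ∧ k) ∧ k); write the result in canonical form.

Answer: k ∧ k ∧ k ∧ k ∧ r(q, p, q) ∨ k ∧ k ∧ k ∧ k ∧ r(q, p, q) ∨ k ∧ k ∧ k ∧ k ∧ r(q, p, q) ∨ k ∧ k ∧ k ∧ p ∧ r(q, p, q) ∧ t(r(k, k, k), k) ∨ s(k ∧ k ∧ k ∧ k ∧ k ∧ p ∧ p, t(t(q, q), k ∨ k ∨ p ∨ q), t(r(p, q, q), k ∧ k ∧ p)) ∨ s(p ∧ q, k ∧ k ∧ q, k ∨ p ∨ q)

Derivation:
Canonical form:  k ∧ k ∧ k ∧ k ∧ r(q, p, q) ∨ k ∧ k ∧ k ∧ k ∧ r(q, p, q) ∨ k ∧ k ∧ k ∧ k ∧ r(q, p, q) ∨ k ∧ k ∧ k ∧ p ∧ p ∧ r(q, k, k) ∧ r(q, p, q) ∨ s(k ∧ k ∧ k ∧ k ∧ k ∧ p ∧ p, t(t(q, q), k ∨ k ∨ p ∨ q), t(r(p, q, q), k ∧ k ∧ p)) ∨ s(p ∧ q, k ∧ k ∧ q, k ∨ p ∨ q)
R1 matches:  uses p, r(q, k, k);  y := k
New term:  k ∧ k ∧ k ∧ k ∧ r(q, p, q) ∨ k ∧ k ∧ k ∧ k ∧ r(q, p, q) ∨ k ∧ k ∧ k ∧ k ∧ r(q, p, q) ∨ k ∧ k ∧ k ∧ p ∧ r(q, p, q) ∧ t(r(k, k, k), k) ∨ s(k ∧ k ∧ k ∧ k ∧ k ∧ p ∧ p, t(t(q, q), k ∨ k ∨ p ∨ q), t(r(p, q, q), k ∧ k ∧ p)) ∨ s(p ∧ q, k ∧ k ∧ q, k ∨ p ∨ q)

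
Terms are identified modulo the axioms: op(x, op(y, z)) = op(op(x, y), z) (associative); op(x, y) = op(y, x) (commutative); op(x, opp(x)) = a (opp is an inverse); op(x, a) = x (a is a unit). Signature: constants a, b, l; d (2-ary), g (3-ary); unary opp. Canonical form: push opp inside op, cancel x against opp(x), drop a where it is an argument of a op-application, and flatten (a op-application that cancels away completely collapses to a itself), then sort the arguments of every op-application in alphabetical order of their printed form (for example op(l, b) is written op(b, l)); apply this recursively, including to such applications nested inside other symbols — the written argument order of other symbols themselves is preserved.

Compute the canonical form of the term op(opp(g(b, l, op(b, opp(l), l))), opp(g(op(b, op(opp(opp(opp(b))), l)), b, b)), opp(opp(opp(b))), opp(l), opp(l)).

Answer: op(opp(b), opp(g(b, l, b)), opp(g(l, b, b)), opp(l), opp(l))

Derivation:
Push opp inside:  distribute opp over op and collapse double opp
Combine occurrences:  op(opp(g(b, l, b)), opp(g(l, b, b)), opp(b), opp(l), opp(l))
Sort arguments:  op(opp(b), opp(g(b, l, b)), opp(g(l, b, b)), opp(l), opp(l))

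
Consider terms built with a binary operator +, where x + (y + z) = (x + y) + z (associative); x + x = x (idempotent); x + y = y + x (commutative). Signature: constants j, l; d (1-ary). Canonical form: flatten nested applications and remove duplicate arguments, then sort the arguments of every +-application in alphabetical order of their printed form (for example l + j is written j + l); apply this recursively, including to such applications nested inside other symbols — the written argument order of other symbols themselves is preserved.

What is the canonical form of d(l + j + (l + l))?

Answer: d(j + l)

Derivation:
Work inside:  l + j + (l + l)
Merge nested applications:  l + j + l + l
Drop duplicates:  drop duplicate l, l
Sort:  j + l
Reassemble:  d(j + l)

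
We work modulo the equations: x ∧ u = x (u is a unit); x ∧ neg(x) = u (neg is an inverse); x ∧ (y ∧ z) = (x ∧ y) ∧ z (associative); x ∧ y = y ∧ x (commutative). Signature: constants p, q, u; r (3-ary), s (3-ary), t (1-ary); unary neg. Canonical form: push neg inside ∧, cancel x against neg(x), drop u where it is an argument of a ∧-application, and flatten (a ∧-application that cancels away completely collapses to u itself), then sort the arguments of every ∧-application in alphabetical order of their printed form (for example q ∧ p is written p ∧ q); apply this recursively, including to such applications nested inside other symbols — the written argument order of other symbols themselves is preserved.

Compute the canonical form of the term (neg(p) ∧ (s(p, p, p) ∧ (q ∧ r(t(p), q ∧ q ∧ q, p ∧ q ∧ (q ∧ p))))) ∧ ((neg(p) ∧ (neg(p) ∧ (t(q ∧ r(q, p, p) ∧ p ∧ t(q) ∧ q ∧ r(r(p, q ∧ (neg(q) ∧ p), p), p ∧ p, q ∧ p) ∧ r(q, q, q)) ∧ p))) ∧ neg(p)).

Answer: neg(p) ∧ neg(p) ∧ neg(p) ∧ q ∧ r(t(p), q ∧ q ∧ q, p ∧ p ∧ q ∧ q) ∧ s(p, p, p) ∧ t(p ∧ q ∧ q ∧ r(q, p, p) ∧ r(q, q, q) ∧ r(r(p, p, p), p ∧ p, p ∧ q) ∧ t(q))

Derivation:
Collect terms:  neg(p) ∧ neg(p) ∧ neg(p) ∧ s(p, p, p) ∧ q ∧ r(t(p), q ∧ q ∧ q, p ∧ p ∧ q ∧ q) ∧ t(p ∧ q ∧ q ∧ r(q, p, p) ∧ r(q, q, q) ∧ r(r(p, p, p), p ∧ p, p ∧ q) ∧ t(q))
Sort:  neg(p) ∧ neg(p) ∧ neg(p) ∧ q ∧ r(t(p), q ∧ q ∧ q, p ∧ p ∧ q ∧ q) ∧ s(p, p, p) ∧ t(p ∧ q ∧ q ∧ r(q, p, p) ∧ r(q, q, q) ∧ r(r(p, p, p), p ∧ p, p ∧ q) ∧ t(q))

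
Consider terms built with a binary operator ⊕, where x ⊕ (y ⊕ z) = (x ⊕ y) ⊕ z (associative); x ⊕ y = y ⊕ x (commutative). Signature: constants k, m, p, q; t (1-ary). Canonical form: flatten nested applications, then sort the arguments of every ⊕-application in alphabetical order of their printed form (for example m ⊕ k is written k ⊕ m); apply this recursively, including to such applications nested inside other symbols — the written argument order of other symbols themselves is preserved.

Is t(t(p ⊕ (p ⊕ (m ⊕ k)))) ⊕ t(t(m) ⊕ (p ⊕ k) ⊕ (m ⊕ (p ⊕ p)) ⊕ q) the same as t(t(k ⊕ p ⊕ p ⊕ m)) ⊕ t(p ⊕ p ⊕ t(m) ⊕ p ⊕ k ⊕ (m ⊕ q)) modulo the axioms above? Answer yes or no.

Left:  t(t(p ⊕ (p ⊕ (m ⊕ k)))) ⊕ t(t(m) ⊕ (p ⊕ k) ⊕ (m ⊕ (p ⊕ p)) ⊕ q)
  Canonicalize subterm:  t(t(p ⊕ (p ⊕ (m ⊕ k))))  →  t(t(k ⊕ m ⊕ p ⊕ p))
  Simplify inside:  t(t(m) ⊕ (p ⊕ k) ⊕ (m ⊕ (p ⊕ p)) ⊕ q)  →  t(k ⊕ m ⊕ p ⊕ p ⊕ p ⊕ q ⊕ t(m))
  Order the arguments:  t(k ⊕ m ⊕ p ⊕ p ⊕ p ⊕ q ⊕ t(m)) ⊕ t(t(k ⊕ m ⊕ p ⊕ p))
Right:  t(t(k ⊕ p ⊕ p ⊕ m)) ⊕ t(p ⊕ p ⊕ t(m) ⊕ p ⊕ k ⊕ (m ⊕ q))
  Simplify inside:  t(t(k ⊕ p ⊕ p ⊕ m))  →  t(t(k ⊕ m ⊕ p ⊕ p))
  Simplify inside:  t(p ⊕ p ⊕ t(m) ⊕ p ⊕ k ⊕ (m ⊕ q))  →  t(k ⊕ m ⊕ p ⊕ p ⊕ p ⊕ q ⊕ t(m))
  Sort arguments:  t(k ⊕ m ⊕ p ⊕ p ⊕ p ⊕ q ⊕ t(m)) ⊕ t(t(k ⊕ m ⊕ p ⊕ p))

Answer: yes — both canonical forms are t(k ⊕ m ⊕ p ⊕ p ⊕ p ⊕ q ⊕ t(m)) ⊕ t(t(k ⊕ m ⊕ p ⊕ p))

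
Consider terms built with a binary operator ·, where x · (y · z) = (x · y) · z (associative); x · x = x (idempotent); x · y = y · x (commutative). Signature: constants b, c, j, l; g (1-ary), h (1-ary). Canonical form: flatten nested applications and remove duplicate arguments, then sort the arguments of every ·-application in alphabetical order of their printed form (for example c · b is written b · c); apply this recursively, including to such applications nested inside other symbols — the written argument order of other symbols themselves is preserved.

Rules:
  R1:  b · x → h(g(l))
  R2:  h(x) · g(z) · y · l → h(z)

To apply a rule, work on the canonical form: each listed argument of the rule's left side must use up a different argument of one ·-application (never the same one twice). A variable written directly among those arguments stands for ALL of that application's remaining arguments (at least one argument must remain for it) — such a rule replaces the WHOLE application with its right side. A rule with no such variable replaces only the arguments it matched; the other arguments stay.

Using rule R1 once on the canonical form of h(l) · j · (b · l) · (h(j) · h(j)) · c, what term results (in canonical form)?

Answer: h(g(l))

Derivation:
Canonical form:  b · c · h(j) · h(l) · j · l
Match R1:  consume b;  x := c · h(j) · h(l) · j · l
The extension variable absorbs all remaining arguments, so the whole application is rewritten.
Giving:  h(g(l))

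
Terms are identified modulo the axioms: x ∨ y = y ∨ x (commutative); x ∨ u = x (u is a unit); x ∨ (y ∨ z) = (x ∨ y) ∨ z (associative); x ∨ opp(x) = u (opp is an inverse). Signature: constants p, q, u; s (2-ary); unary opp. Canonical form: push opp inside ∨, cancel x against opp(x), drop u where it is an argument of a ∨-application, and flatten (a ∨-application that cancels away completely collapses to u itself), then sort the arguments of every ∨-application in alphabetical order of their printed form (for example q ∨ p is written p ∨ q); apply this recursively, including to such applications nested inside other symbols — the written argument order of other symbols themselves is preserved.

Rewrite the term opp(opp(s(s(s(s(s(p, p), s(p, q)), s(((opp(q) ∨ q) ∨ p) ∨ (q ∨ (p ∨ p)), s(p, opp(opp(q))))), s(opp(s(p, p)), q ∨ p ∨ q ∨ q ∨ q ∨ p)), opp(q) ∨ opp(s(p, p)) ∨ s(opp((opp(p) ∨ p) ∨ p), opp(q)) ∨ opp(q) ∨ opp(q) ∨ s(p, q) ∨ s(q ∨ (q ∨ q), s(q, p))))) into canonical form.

Push opp inside:  distribute opp over ∨ and collapse double opp
Collect terms:  s(s(s(s(s(p, p), s(p, q)), s(p ∨ p ∨ p ∨ q, s(p, q))), s(opp(s(p, p)), p ∨ p ∨ q ∨ q ∨ q ∨ q)), opp(q) ∨ opp(q) ∨ opp(q) ∨ opp(s(p, p)) ∨ s(opp(p), opp(q)) ∨ s(p, q) ∨ s(q ∨ q ∨ q, s(q, p)))

Answer: s(s(s(s(s(p, p), s(p, q)), s(p ∨ p ∨ p ∨ q, s(p, q))), s(opp(s(p, p)), p ∨ p ∨ q ∨ q ∨ q ∨ q)), opp(q) ∨ opp(q) ∨ opp(q) ∨ opp(s(p, p)) ∨ s(opp(p), opp(q)) ∨ s(p, q) ∨ s(q ∨ q ∨ q, s(q, p)))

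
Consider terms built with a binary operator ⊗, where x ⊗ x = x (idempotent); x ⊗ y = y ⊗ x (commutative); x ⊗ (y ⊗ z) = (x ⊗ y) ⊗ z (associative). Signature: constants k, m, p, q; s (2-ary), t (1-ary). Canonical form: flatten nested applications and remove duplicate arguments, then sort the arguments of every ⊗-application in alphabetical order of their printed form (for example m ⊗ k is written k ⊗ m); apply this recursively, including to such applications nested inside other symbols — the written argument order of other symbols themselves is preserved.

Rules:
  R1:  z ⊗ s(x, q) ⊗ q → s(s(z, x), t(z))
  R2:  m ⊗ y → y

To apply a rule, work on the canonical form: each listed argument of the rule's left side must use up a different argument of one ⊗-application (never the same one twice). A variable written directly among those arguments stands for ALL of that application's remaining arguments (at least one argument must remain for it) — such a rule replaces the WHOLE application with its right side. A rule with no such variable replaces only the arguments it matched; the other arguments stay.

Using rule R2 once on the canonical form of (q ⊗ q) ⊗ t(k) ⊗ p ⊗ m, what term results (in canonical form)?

Canonical form:  m ⊗ p ⊗ q ⊗ t(k)
Match R2:  consume m;  y := p ⊗ q ⊗ t(k)
The extension variable absorbs all remaining arguments, so the whole application is rewritten.
Giving:  p ⊗ q ⊗ t(k)

Answer: p ⊗ q ⊗ t(k)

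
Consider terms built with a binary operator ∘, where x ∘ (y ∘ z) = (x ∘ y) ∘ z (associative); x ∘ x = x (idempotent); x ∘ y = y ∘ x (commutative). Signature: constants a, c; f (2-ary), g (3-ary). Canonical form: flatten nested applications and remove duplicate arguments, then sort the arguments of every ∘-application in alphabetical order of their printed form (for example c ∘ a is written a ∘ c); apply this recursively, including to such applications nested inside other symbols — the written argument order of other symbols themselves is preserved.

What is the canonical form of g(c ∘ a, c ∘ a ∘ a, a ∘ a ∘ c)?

Answer: g(a ∘ c, a ∘ c, a ∘ c)

Derivation:
Descend into:  a ∘ a ∘ c
Idempotence:  drop duplicate a
Sort:  a ∘ c
Put back:  g(a ∘ c, a ∘ c, a ∘ c)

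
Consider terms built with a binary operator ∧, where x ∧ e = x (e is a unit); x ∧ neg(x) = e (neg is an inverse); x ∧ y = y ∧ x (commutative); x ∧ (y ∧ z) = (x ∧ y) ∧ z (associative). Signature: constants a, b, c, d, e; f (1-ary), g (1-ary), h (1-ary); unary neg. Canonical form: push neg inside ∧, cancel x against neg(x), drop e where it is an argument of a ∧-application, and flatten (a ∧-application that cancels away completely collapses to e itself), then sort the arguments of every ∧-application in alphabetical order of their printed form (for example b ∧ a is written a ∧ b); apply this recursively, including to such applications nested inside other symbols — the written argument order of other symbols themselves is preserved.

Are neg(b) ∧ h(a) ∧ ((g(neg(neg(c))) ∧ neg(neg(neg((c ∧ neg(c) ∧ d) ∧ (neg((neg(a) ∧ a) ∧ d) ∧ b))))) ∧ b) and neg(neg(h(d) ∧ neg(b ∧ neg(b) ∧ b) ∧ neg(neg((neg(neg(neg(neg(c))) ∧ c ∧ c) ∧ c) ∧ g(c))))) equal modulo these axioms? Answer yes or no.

Answer: no — g(c) ∧ h(a) ∧ neg(b) vs g(c) ∧ h(d) ∧ neg(b)

Derivation:
Left:  neg(b) ∧ h(a) ∧ ((g(neg(neg(c))) ∧ neg(neg(neg((c ∧ neg(c) ∧ d) ∧ (neg((neg(a) ∧ a) ∧ d) ∧ b))))) ∧ b)
  Push neg inside:  distribute neg over ∧ and collapse double neg
  Inverses cancel:  c cancels; d cancels; a cancels
  Collect:  neg(b) ∧ h(a) ∧ g(c)
  Sort arguments:  g(c) ∧ h(a) ∧ neg(b)
Right:  neg(neg(h(d) ∧ neg(b ∧ neg(b) ∧ b) ∧ neg(neg((neg(neg(neg(neg(c))) ∧ c ∧ c) ∧ c) ∧ g(c)))))
  Push neg inside:  distribute neg over ∧ and collapse double neg
  Inverses cancel:  c cancels
  Collect:  h(d) ∧ neg(b) ∧ g(c)
  Sort arguments:  g(c) ∧ h(d) ∧ neg(b)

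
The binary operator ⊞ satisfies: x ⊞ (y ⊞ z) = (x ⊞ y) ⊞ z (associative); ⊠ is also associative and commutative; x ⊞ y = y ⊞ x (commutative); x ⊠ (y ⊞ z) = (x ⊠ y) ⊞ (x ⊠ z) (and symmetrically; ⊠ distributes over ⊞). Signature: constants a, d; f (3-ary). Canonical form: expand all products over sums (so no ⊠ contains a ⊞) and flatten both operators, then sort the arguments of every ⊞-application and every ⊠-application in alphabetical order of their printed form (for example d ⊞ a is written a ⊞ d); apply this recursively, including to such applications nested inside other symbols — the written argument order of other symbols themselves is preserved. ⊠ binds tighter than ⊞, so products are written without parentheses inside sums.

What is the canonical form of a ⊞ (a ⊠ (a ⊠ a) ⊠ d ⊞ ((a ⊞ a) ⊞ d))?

Flatten:  a ⊞ a ⊠ a ⊠ a ⊠ d ⊞ a ⊞ a ⊞ d
Sort arguments:  a ⊞ a ⊞ a ⊞ a ⊠ a ⊠ a ⊠ d ⊞ d

Answer: a ⊞ a ⊞ a ⊞ a ⊠ a ⊠ a ⊠ d ⊞ d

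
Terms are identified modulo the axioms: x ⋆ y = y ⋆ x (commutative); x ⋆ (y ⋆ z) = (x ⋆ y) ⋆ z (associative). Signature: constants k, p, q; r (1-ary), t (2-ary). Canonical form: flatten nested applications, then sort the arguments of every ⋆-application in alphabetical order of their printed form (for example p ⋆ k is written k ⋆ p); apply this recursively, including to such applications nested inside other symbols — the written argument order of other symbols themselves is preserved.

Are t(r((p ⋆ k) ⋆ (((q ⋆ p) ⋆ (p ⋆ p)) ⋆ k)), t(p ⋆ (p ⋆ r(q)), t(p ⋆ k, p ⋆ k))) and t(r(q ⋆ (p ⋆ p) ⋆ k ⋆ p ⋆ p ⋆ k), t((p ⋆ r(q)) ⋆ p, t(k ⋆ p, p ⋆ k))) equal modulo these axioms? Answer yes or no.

Left:  t(r((p ⋆ k) ⋆ (((q ⋆ p) ⋆ (p ⋆ p)) ⋆ k)), t(p ⋆ (p ⋆ r(q)), t(p ⋆ k, p ⋆ k)))
  Focus inside:  (p ⋆ k) ⋆ (((q ⋆ p) ⋆ (p ⋆ p)) ⋆ k)
  Un-nest:  p ⋆ k ⋆ q ⋆ p ⋆ p ⋆ p ⋆ k
  Sort arguments:  k ⋆ k ⋆ p ⋆ p ⋆ p ⋆ p ⋆ q
  Reassemble:  t(r(k ⋆ k ⋆ p ⋆ p ⋆ p ⋆ p ⋆ q), t(p ⋆ p ⋆ r(q), t(k ⋆ p, k ⋆ p)))
Right:  t(r(q ⋆ (p ⋆ p) ⋆ k ⋆ p ⋆ p ⋆ k), t((p ⋆ r(q)) ⋆ p, t(k ⋆ p, p ⋆ k)))
  Work inside:  q ⋆ (p ⋆ p) ⋆ k ⋆ p ⋆ p ⋆ k
  Un-nest:  q ⋆ p ⋆ p ⋆ k ⋆ p ⋆ p ⋆ k
  Sort:  k ⋆ k ⋆ p ⋆ p ⋆ p ⋆ p ⋆ q
  Rebuild:  t(r(k ⋆ k ⋆ p ⋆ p ⋆ p ⋆ p ⋆ q), t(p ⋆ p ⋆ r(q), t(k ⋆ p, k ⋆ p)))

Answer: yes — both canonical forms are t(r(k ⋆ k ⋆ p ⋆ p ⋆ p ⋆ p ⋆ q), t(p ⋆ p ⋆ r(q), t(k ⋆ p, k ⋆ p)))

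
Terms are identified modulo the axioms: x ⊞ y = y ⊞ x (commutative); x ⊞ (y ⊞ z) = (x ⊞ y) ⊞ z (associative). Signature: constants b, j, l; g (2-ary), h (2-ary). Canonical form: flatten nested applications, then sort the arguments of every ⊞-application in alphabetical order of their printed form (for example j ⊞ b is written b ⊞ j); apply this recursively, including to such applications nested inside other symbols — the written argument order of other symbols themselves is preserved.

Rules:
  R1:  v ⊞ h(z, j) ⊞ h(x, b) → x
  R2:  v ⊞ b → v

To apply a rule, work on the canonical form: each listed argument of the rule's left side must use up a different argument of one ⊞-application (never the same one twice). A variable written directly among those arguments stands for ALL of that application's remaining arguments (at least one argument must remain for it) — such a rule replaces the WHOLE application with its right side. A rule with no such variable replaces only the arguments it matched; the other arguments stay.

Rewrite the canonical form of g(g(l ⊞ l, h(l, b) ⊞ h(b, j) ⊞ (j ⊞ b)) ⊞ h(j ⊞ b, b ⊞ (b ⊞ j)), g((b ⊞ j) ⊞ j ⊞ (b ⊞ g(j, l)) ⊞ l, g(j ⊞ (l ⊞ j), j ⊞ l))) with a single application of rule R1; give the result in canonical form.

Canonical form:  g(g(l ⊞ l, b ⊞ h(b, j) ⊞ h(l, b) ⊞ j) ⊞ h(b ⊞ j, b ⊞ b ⊞ j), g(b ⊞ b ⊞ g(j, l) ⊞ j ⊞ j ⊞ l, g(j ⊞ j ⊞ l, j ⊞ l)))
Match R1:  consume h(b, j), h(l, b);  v := b ⊞ j, x := l, z := b
Every leftover argument binds to the variable; the entire application is replaced.
Result:  g(g(l ⊞ l, l) ⊞ h(b ⊞ j, b ⊞ b ⊞ j), g(b ⊞ b ⊞ g(j, l) ⊞ j ⊞ j ⊞ l, g(j ⊞ j ⊞ l, j ⊞ l)))

Answer: g(g(l ⊞ l, l) ⊞ h(b ⊞ j, b ⊞ b ⊞ j), g(b ⊞ b ⊞ g(j, l) ⊞ j ⊞ j ⊞ l, g(j ⊞ j ⊞ l, j ⊞ l)))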